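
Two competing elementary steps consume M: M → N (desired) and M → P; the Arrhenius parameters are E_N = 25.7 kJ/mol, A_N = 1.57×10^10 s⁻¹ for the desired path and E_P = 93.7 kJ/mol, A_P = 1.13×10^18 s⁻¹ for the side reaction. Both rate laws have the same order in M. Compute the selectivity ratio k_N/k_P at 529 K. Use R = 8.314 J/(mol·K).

Since both paths have the same order in M, the concentration cancels and S_{N/P} = k_N/k_P = (A_N/A_P)·exp[(E_P−E_N)/(RT)].
(E_P−E_N)/(RT) = (93.7−25.7)×10³/(8.314×529) = 68000/4398 = 15.46.
k_N/k_P = (1.57×10^10/1.13×10^18)·exp(15.46) = 1.389×10^-8 × 5.185×10^6 = 0.0720.
Since E_N < E_P, lowering the temperature improves selectivity toward N.

0.0720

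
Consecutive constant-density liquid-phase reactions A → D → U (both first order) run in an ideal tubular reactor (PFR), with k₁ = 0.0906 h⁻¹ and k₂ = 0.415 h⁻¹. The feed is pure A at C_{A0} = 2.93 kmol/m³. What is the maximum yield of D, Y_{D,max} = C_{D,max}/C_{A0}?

At the optimum, C_{D,max}/C_{A0} = (k₁/k₂)^[k₂/(k₂−k₁)].
= (0.0906/0.415)^(0.415/(0.415−0.0906)) = (0.2183)^(1.279) = 0.1427.

0.143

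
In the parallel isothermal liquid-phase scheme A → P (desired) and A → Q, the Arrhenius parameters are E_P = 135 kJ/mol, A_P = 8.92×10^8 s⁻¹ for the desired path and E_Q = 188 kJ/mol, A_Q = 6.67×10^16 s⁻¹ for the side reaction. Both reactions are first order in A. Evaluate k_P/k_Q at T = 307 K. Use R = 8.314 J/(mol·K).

13.9

k_P/k_Q = (A_P/A_Q)·exp[−(E_P−E_Q)/(RT)] = (A_P/A_Q)·exp[(E_Q−E_P)/(RT)].
(E_Q−E_P)/(RT) = (188−135)×10³/(8.314×307) = 53000/2552 = 20.76.
k_P/k_Q = (8.92×10^8/6.67×10^16)·exp(20.76) = 1.337×10^-8 × 1.042×10^9 = 13.9.
Since E_P < E_Q, lowering the temperature improves selectivity toward P.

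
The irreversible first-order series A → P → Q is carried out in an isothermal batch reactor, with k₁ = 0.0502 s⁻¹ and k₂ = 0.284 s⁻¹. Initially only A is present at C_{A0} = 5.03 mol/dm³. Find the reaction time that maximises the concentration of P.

7.41 s

Setting dC_P/dt = 0 gives t_opt = ln(k₂/k₁)/(k₂−k₁).
= ln(0.284/0.0502)/(0.284−0.0502) = ln(5.657)/0.2338 = 1.733/0.2338 = 7.41 s.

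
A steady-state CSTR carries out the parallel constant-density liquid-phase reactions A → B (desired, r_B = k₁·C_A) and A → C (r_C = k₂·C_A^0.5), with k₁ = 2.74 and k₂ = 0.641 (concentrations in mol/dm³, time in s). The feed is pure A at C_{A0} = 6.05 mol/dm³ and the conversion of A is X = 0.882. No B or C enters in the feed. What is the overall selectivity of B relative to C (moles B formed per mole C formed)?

Exit C_A = C_{A0}(1−X) = 6.05×0.118 = 0.7139 mol/dm³.
A CSTR operates uniformly at the exit composition, giving r_B = 1.956 and r_C = 0.5416 (each k·C_A^n at C_A = 0.7139).
Overall selectivity = C_B/C_C = r_Bτ/(r_Cτ) = r_B/r_C = 3.61.

3.61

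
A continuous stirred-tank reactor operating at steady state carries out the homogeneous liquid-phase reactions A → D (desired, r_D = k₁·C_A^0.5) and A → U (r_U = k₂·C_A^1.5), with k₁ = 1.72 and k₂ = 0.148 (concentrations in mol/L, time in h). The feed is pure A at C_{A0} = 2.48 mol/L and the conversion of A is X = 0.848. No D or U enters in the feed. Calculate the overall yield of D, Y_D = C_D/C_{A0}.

0.821

Exit C_A = C_{A0}(1−X) = 2.48×0.152 = 0.3770 mol/L.
In a CSTR the entire volume is at exit conditions, so r_D = 1.72×0.3770^0.5 = 1.056 and r_U = 0.148×0.3770^1.5 = 0.03425.
Fraction of consumed A going to D: r_D/(r_D+r_U) = 0.9686.
C_D = 0.9686·C_{A0}·X = 0.9686×2.48×0.848 = 2.04 mol/L; Y_D = C_D/C_{A0} = 0.821.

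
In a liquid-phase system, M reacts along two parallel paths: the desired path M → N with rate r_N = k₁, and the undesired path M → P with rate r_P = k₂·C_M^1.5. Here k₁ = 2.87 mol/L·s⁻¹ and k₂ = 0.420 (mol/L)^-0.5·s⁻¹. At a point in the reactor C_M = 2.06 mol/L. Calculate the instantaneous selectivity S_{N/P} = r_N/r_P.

2.31

S_{N/P} = r_N/r_P = (k₁)/(k₂·C_M^1.5) = (k₁/k₂)·C_M^-1.5.
= (2.87) / (0.420×2.060^1.5) = 2.870/1.242 = 2.31.
The undesired path is higher order in M, so low C_M (CSTR or dilute feed) favours N.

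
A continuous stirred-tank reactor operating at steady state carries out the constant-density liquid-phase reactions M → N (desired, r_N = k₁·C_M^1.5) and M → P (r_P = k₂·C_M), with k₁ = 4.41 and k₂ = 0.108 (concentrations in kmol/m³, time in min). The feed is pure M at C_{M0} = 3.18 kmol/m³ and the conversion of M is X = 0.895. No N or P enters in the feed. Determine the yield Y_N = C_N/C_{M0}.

0.859

Exit C_M = C_{M0}(1−X) = 3.18×0.105 = 0.3339 kmol/m³.
Rates in a CSTR are evaluated at the outlet concentration: r_N = 4.41×0.3339^1.5 = 0.8509, r_P = 0.108×0.3339 = 0.03606.
Fraction of consumed M going to N: r_N/(r_N+r_P) = 0.9593.
C_N = 0.9593·C_{M0}·X = 0.9593×3.18×0.895 = 2.73 kmol/m³; Y_N = C_N/C_{M0} = 0.859.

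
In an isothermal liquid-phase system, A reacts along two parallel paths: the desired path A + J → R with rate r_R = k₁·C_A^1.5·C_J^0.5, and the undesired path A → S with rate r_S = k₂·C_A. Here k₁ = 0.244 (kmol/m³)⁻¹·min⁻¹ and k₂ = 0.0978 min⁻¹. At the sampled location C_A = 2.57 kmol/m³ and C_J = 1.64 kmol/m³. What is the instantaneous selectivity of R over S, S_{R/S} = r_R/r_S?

5.12

S_{R/S} = r_R/r_S = (k₁·C_A^1.5·C_J^0.5)/(k₂·C_A) = (k₁/k₂)·C_A^0.5·C_J^0.5.
= (0.244×2.570^1.5×1.640^0.5) / (0.0978×2.570) = 1.287/0.2513 = 5.12.
Since the desired path is higher order in A, keeping C_A high (PFR or concentrated feed) favours R.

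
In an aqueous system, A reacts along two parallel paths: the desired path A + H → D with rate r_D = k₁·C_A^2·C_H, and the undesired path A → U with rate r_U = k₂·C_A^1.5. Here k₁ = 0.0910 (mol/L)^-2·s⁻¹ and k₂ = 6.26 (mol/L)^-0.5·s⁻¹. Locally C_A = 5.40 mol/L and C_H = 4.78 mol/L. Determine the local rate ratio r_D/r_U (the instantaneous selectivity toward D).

0.161

S_{D/U} = r_D/r_U = (k₁·C_A^2·C_H)/(k₂·C_A^1.5) = (k₁/k₂)·C_A^0.5·C_H.
= (0.0910×5.400^2×4.780) / (6.26×5.400^1.5) = 12.68/78.55 = 0.161.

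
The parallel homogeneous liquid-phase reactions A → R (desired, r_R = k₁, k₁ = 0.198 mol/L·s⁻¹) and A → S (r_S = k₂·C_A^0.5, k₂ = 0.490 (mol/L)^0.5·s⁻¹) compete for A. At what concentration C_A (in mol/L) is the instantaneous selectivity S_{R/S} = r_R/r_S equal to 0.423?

0.913 mol/L

S_{R/S} = (k₁/k₂)·C_A^-0.5 ⇒ C_A = (S·k₂/k₁)^(-2).
= (0.423×0.490/0.198)^(-2) = (1.047)^(-2) = 0.913 mol/L.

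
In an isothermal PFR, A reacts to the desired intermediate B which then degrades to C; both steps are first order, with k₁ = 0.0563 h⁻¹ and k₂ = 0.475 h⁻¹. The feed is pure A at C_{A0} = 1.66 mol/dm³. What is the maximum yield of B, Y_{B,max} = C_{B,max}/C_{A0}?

At the optimum, C_{B,max}/C_{A0} = (k₁/k₂)^[k₂/(k₂−k₁)].
= (0.0563/0.475)^(0.475/(0.475−0.0563)) = (0.1185)^(1.134) = 0.08898.

0.0890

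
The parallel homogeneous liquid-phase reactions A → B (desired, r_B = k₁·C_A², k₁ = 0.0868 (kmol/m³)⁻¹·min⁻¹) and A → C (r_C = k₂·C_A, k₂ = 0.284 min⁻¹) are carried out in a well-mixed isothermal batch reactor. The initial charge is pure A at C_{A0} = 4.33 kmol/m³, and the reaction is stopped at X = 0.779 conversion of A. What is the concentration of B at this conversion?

C_A = C_{A0}(1−X) = 0.9569 kmol/m³.
Along a PFR/batch, dC_C/dC_A = −r_C/(r_B+r_C) = −k₂/(k₂+k₁·C_A).
Integrating from C_{A0} to C_A: C_C = (0.284/0.0868)·ln[(0.284+0.0868·4.33)/(0.284+0.0868·0.957)] = 3.272·ln(0.6598/0.3671) = 1.919 kmol/m³.
Then C_B = (C_{A0}−C_A) − C_C = 3.373 − 1.919 = 1.454 kmol/m³.

1.45 kmol/m³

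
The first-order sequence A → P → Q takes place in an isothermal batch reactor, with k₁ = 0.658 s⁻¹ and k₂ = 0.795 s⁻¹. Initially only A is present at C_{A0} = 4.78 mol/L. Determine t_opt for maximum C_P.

Setting dC_P/dt = 0 gives t_opt = ln(k₂/k₁)/(k₂−k₁).
= ln(0.795/0.658)/(0.795−0.658) = ln(1.208)/0.1370 = 0.1891/0.1370 = 1.38 s.

1.38 s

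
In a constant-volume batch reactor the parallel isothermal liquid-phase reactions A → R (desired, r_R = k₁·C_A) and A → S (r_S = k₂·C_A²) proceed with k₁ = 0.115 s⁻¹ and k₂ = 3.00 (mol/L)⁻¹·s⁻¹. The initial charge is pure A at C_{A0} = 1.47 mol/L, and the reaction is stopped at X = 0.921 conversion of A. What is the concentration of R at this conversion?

0.0874 mol/L

C_A = C_{A0}(1−X) = 0.1161 mol/L.
Along a PFR/batch, dC_R/dC_A = −r_R/(r_R+r_S) = −k₁/(k₁+k₂·C_A).
Integrating from C_{A0} to C_A: C_R = (0.115/3.00)·ln[(0.115+3.00·1.47)/(0.115+3.00·0.116)] = 0.03833·ln(4.525/0.4634) = 0.08735 mol/L.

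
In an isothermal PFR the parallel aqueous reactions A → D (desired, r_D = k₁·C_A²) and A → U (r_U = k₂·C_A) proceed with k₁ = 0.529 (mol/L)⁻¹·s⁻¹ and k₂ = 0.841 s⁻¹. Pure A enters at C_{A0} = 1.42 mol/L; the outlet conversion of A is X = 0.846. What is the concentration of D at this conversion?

0.391 mol/L

C_A = C_{A0}(1−X) = 0.2187 mol/L.
Along a PFR/batch, dC_U/dC_A = −r_U/(r_D+r_U) = −k₂/(k₂+k₁·C_A).
Integrating from C_{A0} to C_A: C_U = (0.841/0.529)·ln[(0.841+0.529·1.42)/(0.841+0.529·0.219)] = 1.590·ln(1.592/0.9567) = 0.8098 mol/L.
Then C_D = (C_{A0}−C_A) − C_U = 1.201 − 0.8098 = 0.3915 mol/L.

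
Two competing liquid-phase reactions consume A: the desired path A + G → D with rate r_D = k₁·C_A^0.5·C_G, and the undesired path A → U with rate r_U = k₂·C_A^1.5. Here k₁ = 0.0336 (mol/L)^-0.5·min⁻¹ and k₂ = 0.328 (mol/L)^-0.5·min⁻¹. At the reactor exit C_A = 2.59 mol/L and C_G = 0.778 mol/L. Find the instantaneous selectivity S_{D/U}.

0.0308

S_{D/U} = r_D/r_U = (k₁·C_A^0.5·C_G)/(k₂·C_A^1.5) = (k₁/k₂)·C_A⁻¹·C_G.
= (0.0336×2.590^0.5×0.7780) / (0.328×2.590^1.5) = 0.04207/1.367 = 0.0308.
The undesired path is higher order in A, so low C_A (CSTR or dilute feed) favours D.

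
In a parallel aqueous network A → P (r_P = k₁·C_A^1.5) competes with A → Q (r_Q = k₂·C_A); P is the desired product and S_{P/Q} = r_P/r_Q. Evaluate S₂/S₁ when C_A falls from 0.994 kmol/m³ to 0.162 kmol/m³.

0.404

S_{P/Q} = (k₁/k₂)·C_A^0.5, so S₂/S₁ = (C_{A,2}/C_{A,1})^0.5.
= (0.162/0.994)^0.5 = (0.1630)^0.5 = 0.404.
Selectivity toward P falls as C_A falls — high-concentration operation is favoured.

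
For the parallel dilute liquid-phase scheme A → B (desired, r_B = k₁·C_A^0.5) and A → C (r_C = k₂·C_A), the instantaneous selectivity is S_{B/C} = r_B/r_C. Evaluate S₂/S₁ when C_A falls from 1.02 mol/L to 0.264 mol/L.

S_{B/C} = (k₁/k₂)·C_A^-0.5, so S₂/S₁ = (C_{A,2}/C_{A,1})^-0.5.
= (0.264/1.02)^(-0.5) = (0.2588)^(-0.5) = 1.97.

1.97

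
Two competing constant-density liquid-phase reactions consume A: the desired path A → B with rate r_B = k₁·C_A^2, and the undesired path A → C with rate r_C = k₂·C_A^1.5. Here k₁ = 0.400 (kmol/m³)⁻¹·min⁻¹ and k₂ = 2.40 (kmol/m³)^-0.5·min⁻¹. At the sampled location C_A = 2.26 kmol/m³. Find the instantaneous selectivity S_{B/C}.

S_{B/C} = r_B/r_C = (k₁·C_A^2)/(k₂·C_A^1.5) = (k₁/k₂)·C_A^0.5.
= (0.400×2.260^2) / (2.40×2.260^1.5) = 2.043/8.154 = 0.251.

0.251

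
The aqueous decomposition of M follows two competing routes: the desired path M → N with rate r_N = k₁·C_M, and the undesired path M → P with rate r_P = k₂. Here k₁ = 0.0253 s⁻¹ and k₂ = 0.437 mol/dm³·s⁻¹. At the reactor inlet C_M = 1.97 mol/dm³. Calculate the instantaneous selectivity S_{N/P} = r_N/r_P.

0.114

S_{N/P} = r_N/r_P = (k₁·C_M)/(k₂) = (k₁/k₂)·C_M.
= (0.0253×1.970) / (0.437) = 0.04984/0.4370 = 0.114.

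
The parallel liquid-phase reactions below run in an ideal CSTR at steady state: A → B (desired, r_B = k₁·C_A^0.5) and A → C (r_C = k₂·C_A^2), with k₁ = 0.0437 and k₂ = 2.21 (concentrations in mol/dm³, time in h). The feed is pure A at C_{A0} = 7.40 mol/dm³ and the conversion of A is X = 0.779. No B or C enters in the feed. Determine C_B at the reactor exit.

Exit C_A = C_{A0}(1−X) = 7.40×0.221 = 1.635 mol/dm³.
In a CSTR the entire volume is at exit conditions, so r_B = 0.0437×1.635^0.5 = 0.05588 and r_C = 2.21×1.635^2 = 5.911.
Fraction of consumed A going to B: r_B/(r_B+r_C) = 0.009366.
C_B = 0.009366·C_{A0}·X = 0.009366×7.40×0.779 = 0.0540 mol/dm³.

0.0540 mol/dm³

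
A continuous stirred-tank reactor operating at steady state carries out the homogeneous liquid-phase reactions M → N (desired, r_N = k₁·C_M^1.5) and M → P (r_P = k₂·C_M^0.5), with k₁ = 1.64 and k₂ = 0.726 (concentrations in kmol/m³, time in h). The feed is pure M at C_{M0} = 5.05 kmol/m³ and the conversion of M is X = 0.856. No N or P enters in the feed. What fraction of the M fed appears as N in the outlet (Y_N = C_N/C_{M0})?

Exit C_M = C_{M0}(1−X) = 5.05×0.144 = 0.7272 kmol/m³.
A CSTR operates uniformly at the exit composition, giving r_N = 1.017 and r_P = 0.6191 (each k·C_M^n at C_M = 0.7272).
Fraction of consumed M going to N: r_N/(r_N+r_P) = 0.6216.
C_N = 0.6216·C_{M0}·X = 0.6216×5.05×0.856 = 2.69 kmol/m³; Y_N = C_N/C_{M0} = 0.532.

0.532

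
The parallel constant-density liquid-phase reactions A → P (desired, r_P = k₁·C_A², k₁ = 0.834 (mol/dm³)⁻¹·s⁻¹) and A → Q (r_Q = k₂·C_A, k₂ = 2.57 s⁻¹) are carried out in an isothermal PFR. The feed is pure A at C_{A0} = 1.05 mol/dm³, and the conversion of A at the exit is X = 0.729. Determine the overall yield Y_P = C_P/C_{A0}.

C_A = C_{A0}(1−X) = 0.2846 mol/dm³.
Along a PFR/batch, dC_Q/dC_A = −r_Q/(r_P+r_Q) = −k₂/(k₂+k₁·C_A).
Integrating from C_{A0} to C_A: C_Q = (2.57/0.834)·ln[(2.57+0.834·1.05)/(2.57+0.834·0.285)] = 3.082·ln(3.446/2.807) = 0.6314 mol/dm³.
Then C_P = (C_{A0}−C_A) − C_Q = 0.7654 − 0.6314 = 0.1340 mol/dm³.
Y_P = C_P/C_{A0} = 0.1340/1.05 = 0.128.

0.128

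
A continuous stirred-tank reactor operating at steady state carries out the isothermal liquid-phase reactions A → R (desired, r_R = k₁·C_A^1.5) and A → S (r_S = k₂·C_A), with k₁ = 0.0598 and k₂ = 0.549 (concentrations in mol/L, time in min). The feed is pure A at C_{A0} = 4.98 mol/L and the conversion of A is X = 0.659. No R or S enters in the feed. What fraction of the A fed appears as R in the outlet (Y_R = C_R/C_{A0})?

0.0819

Exit C_A = C_{A0}(1−X) = 4.98×0.341 = 1.698 mol/L.
A CSTR operates uniformly at the exit composition, giving r_R = 0.1323 and r_S = 0.9323 (each k·C_A^n at C_A = 1.698).
Fraction of consumed A going to R: r_R/(r_R+r_S) = 0.1243.
C_R = 0.1243·C_{A0}·X = 0.1243×4.98×0.659 = 0.408 mol/L; Y_R = C_R/C_{A0} = 0.0819.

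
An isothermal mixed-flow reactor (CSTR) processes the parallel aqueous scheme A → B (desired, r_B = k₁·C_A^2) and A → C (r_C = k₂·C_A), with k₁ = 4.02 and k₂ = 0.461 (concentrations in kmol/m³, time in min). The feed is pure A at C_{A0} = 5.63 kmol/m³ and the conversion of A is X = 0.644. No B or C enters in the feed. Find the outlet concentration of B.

Exit C_A = C_{A0}(1−X) = 5.63×0.356 = 2.004 kmol/m³.
In a CSTR the entire volume is at exit conditions, so r_B = 4.02×2.004^2 = 16.15 and r_C = 0.461×2.004 = 0.9240.
Fraction of consumed A going to B: r_B/(r_B+r_C) = 0.9459.
C_B = 0.9459·C_{A0}·X = 0.9459×5.63×0.644 = 3.43 kmol/m³.

3.43 kmol/m³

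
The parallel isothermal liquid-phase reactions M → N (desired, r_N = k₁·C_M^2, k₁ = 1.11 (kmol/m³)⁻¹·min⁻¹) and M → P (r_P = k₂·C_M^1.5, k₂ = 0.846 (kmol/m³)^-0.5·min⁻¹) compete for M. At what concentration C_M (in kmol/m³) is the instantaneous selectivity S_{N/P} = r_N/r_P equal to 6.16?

S_{N/P} = (k₁/k₂)·C_M^0.5 ⇒ C_M = (S·k₂/k₁)^(2).
= (6.16×0.846/1.11)^(2) = (4.695)^(2) = 22.0 kmol/m³.

22.0 kmol/m³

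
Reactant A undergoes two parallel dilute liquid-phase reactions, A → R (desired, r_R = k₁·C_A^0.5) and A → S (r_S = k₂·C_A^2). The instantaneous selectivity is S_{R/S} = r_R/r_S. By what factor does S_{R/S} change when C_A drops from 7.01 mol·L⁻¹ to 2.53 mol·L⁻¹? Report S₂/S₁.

4.61

S_{R/S} = (k₁/k₂)·C_A^-1.5, so S₂/S₁ = (C_{A,2}/C_{A,1})^-1.5.
= (2.53/7.01)^(-1.5) = (0.3609)^(-1.5) = 4.61.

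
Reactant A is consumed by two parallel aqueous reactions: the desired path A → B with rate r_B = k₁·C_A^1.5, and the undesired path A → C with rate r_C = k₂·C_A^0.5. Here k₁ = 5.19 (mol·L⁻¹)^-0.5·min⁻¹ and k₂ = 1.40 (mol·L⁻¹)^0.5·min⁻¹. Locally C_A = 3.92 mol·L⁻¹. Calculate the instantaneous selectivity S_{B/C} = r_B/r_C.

14.5

S_{B/C} = r_B/r_C = (k₁·C_A^1.5)/(k₂·C_A^0.5) = (k₁/k₂)·C_A.
= (5.19×3.920^1.5) / (1.40×3.920^0.5) = 40.28/2.772 = 14.5.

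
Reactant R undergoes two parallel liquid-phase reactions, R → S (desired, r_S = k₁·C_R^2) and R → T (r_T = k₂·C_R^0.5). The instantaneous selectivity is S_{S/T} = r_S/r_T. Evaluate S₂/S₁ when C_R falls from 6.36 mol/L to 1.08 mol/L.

0.0700

S_{S/T} = (k₁/k₂)·C_R^1.5, so S₂/S₁ = (C_{R,2}/C_{R,1})^1.5.
= (1.08/6.36)^1.5 = (0.1698)^1.5 = 0.0700.
Selectivity toward S falls as C_R falls — high-concentration operation is favoured.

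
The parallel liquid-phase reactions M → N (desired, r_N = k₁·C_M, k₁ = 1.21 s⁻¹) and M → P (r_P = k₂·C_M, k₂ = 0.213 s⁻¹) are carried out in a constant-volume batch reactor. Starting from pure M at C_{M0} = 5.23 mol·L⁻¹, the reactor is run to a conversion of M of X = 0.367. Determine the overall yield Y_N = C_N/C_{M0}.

C_M = C_{M0}(1−X) = 3.311 mol·L⁻¹.
Both paths are first order in M, so the instantaneous fraction to N is constant: dC_N/d(−C_M) = k₁/(k₁+k₂) = 0.8503.
C_N = 0.8503·(C_{M0}−C_M) = 0.8503×1.919 = 1.63 mol·L⁻¹.
Y_N = C_N/C_{M0} = 1.632/5.23 = 0.312.

0.312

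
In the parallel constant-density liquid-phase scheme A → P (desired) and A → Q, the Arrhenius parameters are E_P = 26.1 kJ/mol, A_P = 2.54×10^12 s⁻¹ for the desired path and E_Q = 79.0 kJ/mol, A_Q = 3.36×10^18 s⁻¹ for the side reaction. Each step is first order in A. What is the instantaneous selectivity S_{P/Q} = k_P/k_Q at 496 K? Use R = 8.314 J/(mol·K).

0.282

Since both paths have the same order in A, the concentration cancels and S_{P/Q} = k_P/k_Q = (A_P/A_Q)·exp[(E_Q−E_P)/(RT)].
(E_Q−E_P)/(RT) = (79.0−26.1)×10³/(8.314×496) = 52900/4124 = 12.83.
k_P/k_Q = (2.54×10^12/3.36×10^18)·exp(12.83) = 7.560×10^-7 × 3.726×10^5 = 0.282.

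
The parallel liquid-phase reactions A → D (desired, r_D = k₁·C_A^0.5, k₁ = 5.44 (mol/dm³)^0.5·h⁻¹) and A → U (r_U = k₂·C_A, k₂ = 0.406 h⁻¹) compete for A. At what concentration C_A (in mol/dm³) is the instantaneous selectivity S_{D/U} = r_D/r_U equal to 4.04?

S_{D/U} = (k₁/k₂)·C_A^-0.5 ⇒ C_A = (S·k₂/k₁)^(-2).
= (4.04×0.406/5.44)^(-2) = (0.3015)^(-2) = 11.0 mol/dm³.

11.0 mol/dm³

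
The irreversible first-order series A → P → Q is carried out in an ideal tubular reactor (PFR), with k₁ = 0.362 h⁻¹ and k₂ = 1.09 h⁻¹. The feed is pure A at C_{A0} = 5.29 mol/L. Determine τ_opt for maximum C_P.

For first-order series the maximum of C_P occurs at τ_opt = ln(k₂/k₁)/(k₂−k₁).
= ln(1.09/0.362)/(1.09−0.362) = ln(3.011)/0.7280 = 1.102/0.7280 = 1.51 h.

1.51 h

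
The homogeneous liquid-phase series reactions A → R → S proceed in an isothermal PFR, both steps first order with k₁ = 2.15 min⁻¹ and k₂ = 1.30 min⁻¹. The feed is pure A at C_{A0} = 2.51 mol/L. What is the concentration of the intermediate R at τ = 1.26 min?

The intermediate concentration in a first-order A→B→C sequence is C_R = k₁C_{A0}(e^(−k₁τ) − e^(−k₂τ))/(k₂−k₁).
e^(−k₁τ) = e^(−2.15×1.26) = e^(−2.709) = 0.06660; e^(−k₂τ) = e^(−1.638) = 0.1944.
C_R = 2.15×2.51/(1.30−2.15) × (0.06660−0.1944) = (-6.349)×(-0.1278) = 0.8112 mol/L.

0.811 mol/L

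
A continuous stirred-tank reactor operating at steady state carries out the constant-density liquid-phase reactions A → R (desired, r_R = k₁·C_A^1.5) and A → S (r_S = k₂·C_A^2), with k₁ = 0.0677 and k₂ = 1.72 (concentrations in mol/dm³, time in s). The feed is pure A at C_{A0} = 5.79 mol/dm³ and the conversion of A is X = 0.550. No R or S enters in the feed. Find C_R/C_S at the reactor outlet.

Exit C_A = C_{A0}(1−X) = 5.79×0.450 = 2.605 mol/dm³.
In a CSTR the entire volume is at exit conditions, so r_R = 0.0677×2.605^1.5 = 0.2847 and r_S = 1.72×2.605^2 = 11.68.
Overall selectivity = C_R/C_S = r_Rτ/(r_Sτ) = r_R/r_S = 0.0244.

0.0244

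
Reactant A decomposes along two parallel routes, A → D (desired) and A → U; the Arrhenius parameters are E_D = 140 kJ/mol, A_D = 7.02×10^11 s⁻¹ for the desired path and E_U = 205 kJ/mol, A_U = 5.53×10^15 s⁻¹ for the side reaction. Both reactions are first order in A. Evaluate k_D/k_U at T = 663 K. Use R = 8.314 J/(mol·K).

16.8

k_D/k_U = (A_D/A_U)·exp[−(E_D−E_U)/(RT)] = (A_D/A_U)·exp[(E_U−E_D)/(RT)].
(E_U−E_D)/(RT) = (205−140)×10³/(8.314×663) = 65000/5512 = 11.79.
k_D/k_U = (7.02×10^11/5.53×10^15)·exp(11.79) = 1.269×10^-4 × 1.322×10^5 = 16.8.
Since E_D < E_U, lowering the temperature improves selectivity toward D.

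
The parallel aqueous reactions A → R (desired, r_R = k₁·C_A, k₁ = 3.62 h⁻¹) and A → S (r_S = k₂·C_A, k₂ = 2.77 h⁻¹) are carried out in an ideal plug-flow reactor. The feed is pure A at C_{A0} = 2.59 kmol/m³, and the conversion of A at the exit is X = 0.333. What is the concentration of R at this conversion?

C_A = C_{A0}(1−X) = 1.728 kmol/m³.
Both paths are first order in A, so the instantaneous fraction to R is constant: dC_R/d(−C_A) = k₁/(k₁+k₂) = 0.5665.
C_R = 0.5665·(C_{A0}−C_A) = 0.5665×0.8625 = 0.489 kmol/m³.

0.489 kmol/m³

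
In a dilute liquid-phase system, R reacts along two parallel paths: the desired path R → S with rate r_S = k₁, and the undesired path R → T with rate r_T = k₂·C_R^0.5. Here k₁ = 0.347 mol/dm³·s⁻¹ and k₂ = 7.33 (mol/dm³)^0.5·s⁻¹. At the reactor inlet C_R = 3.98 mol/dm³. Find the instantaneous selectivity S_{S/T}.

0.0237

S_{S/T} = r_S/r_T = (k₁)/(k₂·C_R^0.5) = (k₁/k₂)·C_R^-0.5.
= (0.347) / (7.33×3.980^0.5) = 0.3470/14.62 = 0.0237.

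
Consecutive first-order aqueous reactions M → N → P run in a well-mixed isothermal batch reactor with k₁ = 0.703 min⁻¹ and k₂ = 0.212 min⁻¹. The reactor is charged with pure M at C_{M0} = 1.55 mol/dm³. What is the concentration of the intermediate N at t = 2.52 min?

0.923 mol/dm³

For first-order series with pure M initially, C_N(t) = k₁C_{M0}/(k₂−k₁)·(e^(−k₁t) − e^(−k₂t)).
e^(−k₁t) = e^(−0.703×2.52) = e^(−1.772) = 0.1701; e^(−k₂t) = e^(−0.5342) = 0.5861.
C_N = 0.703×1.55/(0.212−0.703) × (0.1701−0.5861) = (-2.219)×(-0.4160) = 0.9233 mol/dm³.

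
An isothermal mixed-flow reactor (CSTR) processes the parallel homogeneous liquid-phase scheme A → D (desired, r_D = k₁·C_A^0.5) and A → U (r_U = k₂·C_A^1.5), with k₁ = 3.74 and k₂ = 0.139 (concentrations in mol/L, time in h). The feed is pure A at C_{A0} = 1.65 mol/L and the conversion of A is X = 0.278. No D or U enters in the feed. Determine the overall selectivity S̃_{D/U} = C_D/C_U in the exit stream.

Exit C_A = C_{A0}(1−X) = 1.65×0.722 = 1.191 mol/L.
Rates in a CSTR are evaluated at the outlet concentration: r_D = 3.74×1.191^0.5 = 4.082, r_U = 0.139×1.191^1.5 = 0.1807.
Overall selectivity = C_D/C_U = r_Dτ/(r_Uτ) = r_D/r_U = 22.6.

22.6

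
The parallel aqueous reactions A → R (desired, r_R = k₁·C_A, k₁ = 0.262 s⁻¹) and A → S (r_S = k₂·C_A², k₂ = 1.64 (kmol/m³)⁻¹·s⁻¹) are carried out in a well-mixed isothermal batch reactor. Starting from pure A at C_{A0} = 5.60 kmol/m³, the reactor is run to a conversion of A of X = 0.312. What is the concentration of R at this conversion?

C_A = C_{A0}(1−X) = 3.853 kmol/m³.
Along a PFR/batch, dC_R/dC_A = −r_R/(r_R+r_S) = −k₁/(k₁+k₂·C_A).
Integrating from C_{A0} to C_A: C_R = (0.262/1.64)·ln[(0.262+1.64·5.60)/(0.262+1.64·3.85)] = 0.1598·ln(9.446/6.581) = 0.05775 kmol/m³.

0.0577 kmol/m³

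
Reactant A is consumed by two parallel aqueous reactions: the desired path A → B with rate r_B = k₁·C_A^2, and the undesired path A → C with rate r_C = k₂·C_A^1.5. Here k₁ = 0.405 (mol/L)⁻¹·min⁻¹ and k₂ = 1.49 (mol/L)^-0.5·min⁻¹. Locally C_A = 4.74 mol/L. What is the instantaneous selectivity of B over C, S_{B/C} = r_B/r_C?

0.592

S_{B/C} = r_B/r_C = (k₁·C_A^2)/(k₂·C_A^1.5) = (k₁/k₂)·C_A^0.5.
= (0.405×4.740^2) / (1.49×4.740^1.5) = 9.099/15.38 = 0.592.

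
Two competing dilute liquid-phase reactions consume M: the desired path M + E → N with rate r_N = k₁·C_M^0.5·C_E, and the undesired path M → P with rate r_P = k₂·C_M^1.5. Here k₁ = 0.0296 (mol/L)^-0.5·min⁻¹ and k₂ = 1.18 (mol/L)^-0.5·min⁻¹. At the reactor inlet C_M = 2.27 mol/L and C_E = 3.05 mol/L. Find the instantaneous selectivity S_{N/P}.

S_{N/P} = r_N/r_P = (k₁·C_M^0.5·C_E)/(k₂·C_M^1.5) = (k₁/k₂)·C_M⁻¹·C_E.
= (0.0296×2.270^0.5×3.050) / (1.18×2.270^1.5) = 0.1360/4.036 = 0.0337.
The undesired path is higher order in M, so low C_M (CSTR or dilute feed) favours N.

0.0337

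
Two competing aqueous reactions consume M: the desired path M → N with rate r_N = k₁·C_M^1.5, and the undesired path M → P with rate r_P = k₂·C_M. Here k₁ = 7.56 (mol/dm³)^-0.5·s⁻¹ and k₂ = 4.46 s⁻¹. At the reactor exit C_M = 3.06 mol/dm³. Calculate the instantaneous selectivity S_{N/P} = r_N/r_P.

S_{N/P} = r_N/r_P = (k₁·C_M^1.5)/(k₂·C_M) = (k₁/k₂)·C_M^0.5.
= (7.56×3.060^1.5) / (4.46×3.060) = 40.47/13.65 = 2.97.

2.97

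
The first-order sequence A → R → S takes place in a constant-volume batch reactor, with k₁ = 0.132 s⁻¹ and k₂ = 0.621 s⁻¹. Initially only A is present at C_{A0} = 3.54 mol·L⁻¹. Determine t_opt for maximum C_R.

For first-order series the maximum of C_R occurs at t_opt = ln(k₂/k₁)/(k₂−k₁).
= ln(0.621/0.132)/(0.621−0.132) = ln(4.705)/0.4890 = 1.549/0.4890 = 3.17 s.

3.17 s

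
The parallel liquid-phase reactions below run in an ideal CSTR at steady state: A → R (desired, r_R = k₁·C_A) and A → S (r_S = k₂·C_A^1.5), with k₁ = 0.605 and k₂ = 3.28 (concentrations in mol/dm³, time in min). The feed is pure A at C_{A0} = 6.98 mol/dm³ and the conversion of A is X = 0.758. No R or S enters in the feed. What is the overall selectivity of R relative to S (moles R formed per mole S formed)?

0.142

Exit C_A = C_{A0}(1−X) = 6.98×0.242 = 1.689 mol/dm³.
In a CSTR the entire volume is at exit conditions, so r_R = 0.605×1.689 = 1.022 and r_S = 3.28×1.689^1.5 = 7.201.
Overall selectivity = C_R/C_S = r_Rτ/(r_Sτ) = r_R/r_S = 0.142.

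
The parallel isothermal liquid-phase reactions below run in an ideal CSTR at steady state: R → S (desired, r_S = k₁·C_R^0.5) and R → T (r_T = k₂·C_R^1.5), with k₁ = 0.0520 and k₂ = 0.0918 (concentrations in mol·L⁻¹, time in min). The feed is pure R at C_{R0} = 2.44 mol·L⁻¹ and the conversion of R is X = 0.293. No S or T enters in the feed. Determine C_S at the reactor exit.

Exit C_R = C_{R0}(1−X) = 2.44×0.707 = 1.725 mol·L⁻¹.
Rates in a CSTR are evaluated at the outlet concentration: r_S = 0.0520×1.725^0.5 = 0.06830, r_T = 0.0918×1.725^1.5 = 0.2080.
Fraction of consumed R going to S: r_S/(r_S+r_T) = 0.2472.
C_S = 0.2472·C_{R0}·X = 0.2472×2.44×0.293 = 0.177 mol·L⁻¹.

0.177 mol·L⁻¹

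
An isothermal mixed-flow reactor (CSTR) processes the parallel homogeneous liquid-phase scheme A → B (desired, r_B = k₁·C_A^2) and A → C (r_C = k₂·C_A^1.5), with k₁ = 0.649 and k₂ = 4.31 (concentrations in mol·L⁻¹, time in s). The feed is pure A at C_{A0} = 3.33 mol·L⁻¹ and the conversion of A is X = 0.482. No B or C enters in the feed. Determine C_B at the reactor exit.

Exit C_A = C_{A0}(1−X) = 3.33×0.518 = 1.725 mol·L⁻¹.
A CSTR operates uniformly at the exit composition, giving r_B = 1.931 and r_C = 9.764 (each k·C_A^n at C_A = 1.725).
Fraction of consumed A going to B: r_B/(r_B+r_C) = 0.1651.
C_B = 0.1651·C_{A0}·X = 0.1651×3.33×0.482 = 0.265 mol·L⁻¹.

0.265 mol·L⁻¹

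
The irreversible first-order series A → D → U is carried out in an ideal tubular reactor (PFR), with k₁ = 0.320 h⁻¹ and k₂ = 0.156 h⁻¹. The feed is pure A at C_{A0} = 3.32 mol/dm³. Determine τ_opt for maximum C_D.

Setting dC_D/dτ = 0 gives τ_opt = ln(k₂/k₁)/(k₂−k₁).
= ln(0.156/0.320)/(0.156−0.320) = ln(0.4875)/-0.1640 = -0.7185/-0.1640 = 4.38 h.

4.38 h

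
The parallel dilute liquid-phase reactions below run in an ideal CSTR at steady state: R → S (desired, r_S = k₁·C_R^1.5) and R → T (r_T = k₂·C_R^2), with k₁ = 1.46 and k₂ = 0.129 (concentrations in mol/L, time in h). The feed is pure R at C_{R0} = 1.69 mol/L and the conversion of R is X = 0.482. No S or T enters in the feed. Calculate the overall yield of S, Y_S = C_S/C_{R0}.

0.445

Exit C_R = C_{R0}(1−X) = 1.69×0.518 = 0.8754 mol/L.
A CSTR operates uniformly at the exit composition, giving r_S = 1.196 and r_T = 0.09886 (each k·C_R^n at C_R = 0.8754).
Fraction of consumed R going to S: r_S/(r_S+r_T) = 0.9236.
C_S = 0.9236·C_{R0}·X = 0.9236×1.69×0.482 = 0.752 mol/L; Y_S = C_S/C_{R0} = 0.445.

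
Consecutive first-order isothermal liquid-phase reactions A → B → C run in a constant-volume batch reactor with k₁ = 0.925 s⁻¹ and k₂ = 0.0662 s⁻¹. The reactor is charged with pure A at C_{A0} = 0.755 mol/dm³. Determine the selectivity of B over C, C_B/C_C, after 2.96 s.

6.82

For first-order series with pure A initially, C_B(t) = k₁C_{A0}/(k₂−k₁)·(e^(−k₁t) − e^(−k₂t)).
e^(−k₁t) = e^(−0.925×2.96) = e^(−2.738) = 0.06470; e^(−k₂t) = e^(−0.1960) = 0.8221.
C_B = 0.925×0.755/(0.0662−0.925) × (0.06470−0.8221) = (-0.8132)×(-0.7574) = 0.6159 mol/dm³.
C_A = C_{A0}e^(−k₁t) = 0.04885 mol/dm³, so C_C = C_{A0}−C_A−C_B = 0.09027 mol/dm³; C_B/C_C = 6.82.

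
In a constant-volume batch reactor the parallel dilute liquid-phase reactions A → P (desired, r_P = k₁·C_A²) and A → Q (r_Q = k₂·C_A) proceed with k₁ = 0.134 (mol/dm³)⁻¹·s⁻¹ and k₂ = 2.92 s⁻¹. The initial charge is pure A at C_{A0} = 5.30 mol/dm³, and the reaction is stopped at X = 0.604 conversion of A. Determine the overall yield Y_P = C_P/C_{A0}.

C_A = C_{A0}(1−X) = 2.099 mol/dm³.
Along a PFR/batch, dC_Q/dC_A = −r_Q/(r_P+r_Q) = −k₂/(k₂+k₁·C_A).
Integrating from C_{A0} to C_A: C_Q = (2.92/0.134)·ln[(2.92+0.134·5.30)/(2.92+0.134·2.10)] = 21.79·ln(3.630/3.201) = 2.740 mol/dm³.
Then C_P = (C_{A0}−C_A) − C_Q = 3.201 − 2.740 = 0.4610 mol/dm³.
Y_P = C_P/C_{A0} = 0.4610/5.30 = 0.0870.

0.0870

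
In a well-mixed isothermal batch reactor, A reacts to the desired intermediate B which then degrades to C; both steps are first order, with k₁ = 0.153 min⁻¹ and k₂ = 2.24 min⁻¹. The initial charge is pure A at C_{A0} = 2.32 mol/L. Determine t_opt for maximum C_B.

Setting dC_B/dt = 0 gives t_opt = ln(k₂/k₁)/(k₂−k₁).
= ln(2.24/0.153)/(2.24−0.153) = ln(14.64)/2.087 = 2.684/2.087 = 1.29 min.

1.29 min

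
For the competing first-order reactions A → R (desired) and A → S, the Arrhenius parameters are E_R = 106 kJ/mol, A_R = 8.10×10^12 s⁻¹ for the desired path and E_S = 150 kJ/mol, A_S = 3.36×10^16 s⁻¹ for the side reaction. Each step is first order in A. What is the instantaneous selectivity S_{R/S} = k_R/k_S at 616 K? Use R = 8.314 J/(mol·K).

1.30

Since both paths have the same order in A, the concentration cancels and S_{R/S} = k_R/k_S = (A_R/A_S)·exp[(E_S−E_R)/(RT)].
(E_S−E_R)/(RT) = (150−106)×10³/(8.314×616) = 44000/5121 = 8.591.
k_R/k_S = (8.10×10^12/3.36×10^16)·exp(8.591) = 2.411×10^-4 × 5385 = 1.30.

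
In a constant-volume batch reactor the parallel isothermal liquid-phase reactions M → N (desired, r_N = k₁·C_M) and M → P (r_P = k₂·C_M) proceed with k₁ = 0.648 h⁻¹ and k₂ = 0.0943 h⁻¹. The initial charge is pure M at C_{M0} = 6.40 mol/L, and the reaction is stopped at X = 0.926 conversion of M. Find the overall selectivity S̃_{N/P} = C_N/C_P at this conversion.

C_M = C_{M0}(1−X) = 0.4736 mol/L.
Both paths are first order in M, so the instantaneous fraction to N is constant: dC_N/d(−C_M) = k₁/(k₁+k₂) = 0.8730.
C_N = 0.8730·(C_{M0}−C_M) = 0.8730×5.926 = 5.17 mol/L.
C_P = (C_{M0}−C_M)−C_N = 0.7529 mol/L; S̃_{N/P} = 5.174/0.7529 = 6.87.

6.87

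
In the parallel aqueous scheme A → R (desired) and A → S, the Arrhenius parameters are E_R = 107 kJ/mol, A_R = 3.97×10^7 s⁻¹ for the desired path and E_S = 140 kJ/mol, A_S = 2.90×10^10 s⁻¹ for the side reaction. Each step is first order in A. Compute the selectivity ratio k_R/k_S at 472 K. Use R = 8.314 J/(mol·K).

Since both paths have the same order in A, the concentration cancels and S_{R/S} = k_R/k_S = (A_R/A_S)·exp[(E_S−E_R)/(RT)].
(E_S−E_R)/(RT) = (140−107)×10³/(8.314×472) = 33000/3924 = 8.409.
k_R/k_S = (3.97×10^7/2.90×10^10)·exp(8.409) = 0.001369 × 4489 = 6.15.
Since E_R < E_S, lowering the temperature improves selectivity toward R.

6.15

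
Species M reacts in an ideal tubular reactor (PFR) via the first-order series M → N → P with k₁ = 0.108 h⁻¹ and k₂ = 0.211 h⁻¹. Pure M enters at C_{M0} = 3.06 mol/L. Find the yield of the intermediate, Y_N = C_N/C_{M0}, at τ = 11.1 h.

0.215

For first-order series with pure M initially, C_N(τ) = k₁C_{M0}/(k₂−k₁)·(e^(−k₁τ) − e^(−k₂τ)).
e^(−k₁τ) = e^(−0.108×11.1) = e^(−1.199) = 0.3016; e^(−k₂τ) = e^(−2.342) = 0.09613.
C_N = 0.108×3.06/(0.211−0.108) × (0.3016−0.09613) = 3.209×0.2054 = 0.6591 mol/L.
Y_N = C_N/C_{M0} = 0.6591/3.06 = 0.215.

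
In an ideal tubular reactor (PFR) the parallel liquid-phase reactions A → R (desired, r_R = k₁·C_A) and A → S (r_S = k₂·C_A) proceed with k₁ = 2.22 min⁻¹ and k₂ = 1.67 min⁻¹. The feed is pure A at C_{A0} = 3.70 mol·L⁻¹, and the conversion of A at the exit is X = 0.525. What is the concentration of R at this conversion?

C_A = C_{A0}(1−X) = 1.758 mol·L⁻¹.
Both paths are first order in A, so the instantaneous fraction to R is constant: dC_R/d(−C_A) = k₁/(k₁+k₂) = 0.5707.
C_R = 0.5707·(C_{A0}−C_A) = 0.5707×1.943 = 1.11 mol·L⁻¹.

1.11 mol·L⁻¹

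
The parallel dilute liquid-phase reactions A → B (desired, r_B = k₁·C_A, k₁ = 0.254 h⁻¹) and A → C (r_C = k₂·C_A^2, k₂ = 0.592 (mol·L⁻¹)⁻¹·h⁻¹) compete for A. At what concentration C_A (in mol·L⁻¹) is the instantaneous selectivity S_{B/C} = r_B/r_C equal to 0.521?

0.824 mol·L⁻¹

S_{B/C} = (k₁/k₂)·C_A⁻¹ ⇒ C_A = (S·k₂/k₁)^(-1).
= (0.521×0.592/0.254)^(-1) = (1.214)^(-1) = 0.824 mol·L⁻¹.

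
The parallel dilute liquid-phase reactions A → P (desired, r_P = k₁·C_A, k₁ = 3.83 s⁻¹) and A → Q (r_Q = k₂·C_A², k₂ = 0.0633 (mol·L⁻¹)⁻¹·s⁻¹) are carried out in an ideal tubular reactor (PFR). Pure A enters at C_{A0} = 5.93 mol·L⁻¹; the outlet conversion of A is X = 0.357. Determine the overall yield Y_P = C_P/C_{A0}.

C_A = C_{A0}(1−X) = 3.813 mol·L⁻¹.
Along a PFR/batch, dC_P/dC_A = −r_P/(r_P+r_Q) = −k₁/(k₁+k₂·C_A).
Integrating from C_{A0} to C_A: C_P = (3.83/0.0633)·ln[(3.83+0.0633·5.93)/(3.83+0.0633·3.81)] = 60.51·ln(4.205/4.071) = 1.959 mol·L⁻¹.
Y_P = C_P/C_{A0} = 1.959/5.93 = 0.330.

0.330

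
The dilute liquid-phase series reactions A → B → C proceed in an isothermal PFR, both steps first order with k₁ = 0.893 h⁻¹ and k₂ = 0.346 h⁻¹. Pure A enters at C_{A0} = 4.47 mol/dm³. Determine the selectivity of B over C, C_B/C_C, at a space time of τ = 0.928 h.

5.12

The intermediate concentration in a first-order A→B→C sequence is C_B = k₁C_{A0}(e^(−k₁τ) − e^(−k₂τ))/(k₂−k₁).
e^(−k₁τ) = e^(−0.893×0.928) = e^(−0.8287) = 0.4366; e^(−k₂τ) = e^(−0.3211) = 0.7254.
C_B = 0.893×4.47/(0.346−0.893) × (0.4366−0.7254) = (-7.297)×(-0.2887) = 2.107 mol/dm³.
C_A = C_{A0}e^(−k₁τ) = 1.952 mol/dm³, so C_C = C_{A0}−C_A−C_B = 0.4112 mol/dm³; C_B/C_C = 5.12.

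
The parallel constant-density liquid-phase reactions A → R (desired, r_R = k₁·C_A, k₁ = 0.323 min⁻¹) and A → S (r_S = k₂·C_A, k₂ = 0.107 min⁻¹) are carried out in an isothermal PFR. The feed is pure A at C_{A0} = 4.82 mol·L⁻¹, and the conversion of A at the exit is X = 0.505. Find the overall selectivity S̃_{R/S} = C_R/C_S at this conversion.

C_A = C_{A0}(1−X) = 2.386 mol·L⁻¹.
Both paths are first order in A, so the instantaneous fraction to R is constant: dC_R/d(−C_A) = k₁/(k₁+k₂) = 0.7512.
C_R = 0.7512·(C_{A0}−C_A) = 0.7512×2.434 = 1.83 mol·L⁻¹.
C_S = (C_{A0}−C_A)−C_R = 0.6057 mol·L⁻¹; S̃_{R/S} = 1.828/0.6057 = 3.02.

3.02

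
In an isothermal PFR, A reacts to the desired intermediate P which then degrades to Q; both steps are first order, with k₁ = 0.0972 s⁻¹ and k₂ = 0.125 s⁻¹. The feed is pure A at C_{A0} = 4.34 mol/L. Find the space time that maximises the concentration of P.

9.05 s

The intermediate peaks when r₁ = r₂, i.e. k₁e^(−k₁τ) = k₂e^(−k₂τ), giving τ_opt = ln(k₂/k₁)/(k₂−k₁).
= ln(0.125/0.0972)/(0.125−0.0972) = ln(1.286)/0.02780 = 0.2515/0.02780 = 9.05 s.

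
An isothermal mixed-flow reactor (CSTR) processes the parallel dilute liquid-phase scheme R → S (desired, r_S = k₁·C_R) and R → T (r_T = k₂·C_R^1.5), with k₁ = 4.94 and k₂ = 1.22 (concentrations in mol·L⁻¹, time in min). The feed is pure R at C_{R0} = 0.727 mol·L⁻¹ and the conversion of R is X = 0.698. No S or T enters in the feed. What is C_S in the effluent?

0.455 mol·L⁻¹

Exit C_R = C_{R0}(1−X) = 0.727×0.302 = 0.2196 mol·L⁻¹.
In a CSTR the entire volume is at exit conditions, so r_S = 4.94×0.2196 = 1.085 and r_T = 1.22×0.2196^1.5 = 0.1255.
Fraction of consumed R going to S: r_S/(r_S+r_T) = 0.8963.
C_S = 0.8963·C_{R0}·X = 0.8963×0.727×0.698 = 0.455 mol·L⁻¹.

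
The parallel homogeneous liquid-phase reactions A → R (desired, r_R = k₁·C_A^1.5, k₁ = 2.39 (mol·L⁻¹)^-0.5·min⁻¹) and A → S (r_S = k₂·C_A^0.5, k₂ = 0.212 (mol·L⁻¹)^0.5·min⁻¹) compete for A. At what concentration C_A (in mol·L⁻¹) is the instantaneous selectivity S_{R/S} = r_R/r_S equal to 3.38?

0.300 mol·L⁻¹

S_{R/S} = (k₁/k₂)·C_A ⇒ C_A = S·k₂/k₁.
= 3.38×0.212/2.39 = 0.300 mol·L⁻¹.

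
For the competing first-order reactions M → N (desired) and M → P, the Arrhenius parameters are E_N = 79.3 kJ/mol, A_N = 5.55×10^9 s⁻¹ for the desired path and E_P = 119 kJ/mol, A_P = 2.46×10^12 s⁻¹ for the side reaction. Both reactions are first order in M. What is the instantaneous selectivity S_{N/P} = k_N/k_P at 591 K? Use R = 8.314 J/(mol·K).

k_N/k_P = (A_N/A_P)·exp[−(E_N−E_P)/(RT)] = (A_N/A_P)·exp[(E_P−E_N)/(RT)].
(E_P−E_N)/(RT) = (119−79.3)×10³/(8.314×591) = 39700/4914 = 8.080.
k_N/k_P = (5.55×10^9/2.46×10^12)·exp(8.080) = 0.002256 × 3228 = 7.28.
Since E_N < E_P, lowering the temperature improves selectivity toward N.

7.28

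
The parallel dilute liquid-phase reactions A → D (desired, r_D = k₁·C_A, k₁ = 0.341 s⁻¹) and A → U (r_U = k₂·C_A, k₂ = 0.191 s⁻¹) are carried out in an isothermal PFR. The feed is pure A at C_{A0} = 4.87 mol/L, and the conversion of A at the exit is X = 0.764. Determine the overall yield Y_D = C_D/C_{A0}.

0.490

C_A = C_{A0}(1−X) = 1.149 mol/L.
Both paths are first order in A, so the instantaneous fraction to D is constant: dC_D/d(−C_A) = k₁/(k₁+k₂) = 0.6410.
C_D = 0.6410·(C_{A0}−C_A) = 0.6410×3.721 = 2.38 mol/L.
Y_D = C_D/C_{A0} = 2.385/4.87 = 0.490.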